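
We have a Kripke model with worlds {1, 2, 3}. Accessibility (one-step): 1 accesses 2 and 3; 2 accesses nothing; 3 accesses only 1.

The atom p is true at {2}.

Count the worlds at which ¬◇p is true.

1: ◇p is T. ✗
2: ◇p is F. ✓
3: ◇p is F. ✓
Satisfying worlds: {2, 3}.

2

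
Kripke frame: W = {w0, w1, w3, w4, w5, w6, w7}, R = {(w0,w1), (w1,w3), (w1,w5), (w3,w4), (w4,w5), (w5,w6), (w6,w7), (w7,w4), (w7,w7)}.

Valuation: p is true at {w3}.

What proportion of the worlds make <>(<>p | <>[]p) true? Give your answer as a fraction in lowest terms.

w0: successors {w1}; <>p | <>[]p there: w1:T. ✓
w1: successors {w3, w5}; <>p | <>[]p there: w3:F, w5:F. ✗
w3: successors {w4}; <>p | <>[]p there: w4:F. ✗
w4: successors {w5}; <>p | <>[]p there: w5:F. ✗
w5: successors {w6}; <>p | <>[]p there: w6:F. ✗
w6: successors {w7}; <>p | <>[]p there: w7:F. ✗
w7: successors {w4, w7}; <>p | <>[]p there: w4:F, w7:F. ✗
That's 1 of 7 worlds, so 1/7.

1/7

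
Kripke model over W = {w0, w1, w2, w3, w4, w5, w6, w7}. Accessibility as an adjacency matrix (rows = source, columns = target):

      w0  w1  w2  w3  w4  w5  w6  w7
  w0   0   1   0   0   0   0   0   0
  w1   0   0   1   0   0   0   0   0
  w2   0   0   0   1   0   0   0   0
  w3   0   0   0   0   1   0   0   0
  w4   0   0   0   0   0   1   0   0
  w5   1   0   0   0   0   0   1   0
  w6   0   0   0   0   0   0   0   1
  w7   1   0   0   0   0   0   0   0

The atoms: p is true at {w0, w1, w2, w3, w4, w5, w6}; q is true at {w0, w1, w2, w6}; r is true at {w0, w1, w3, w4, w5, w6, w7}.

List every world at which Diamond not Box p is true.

{w5}

w0: successors {w1}; not Box p there: w1:F. ✗
w1: successors {w2}; not Box p there: w2:F. ✗
w2: successors {w3}; not Box p there: w3:F. ✗
w3: successors {w4}; not Box p there: w4:F. ✗
w4: successors {w5}; not Box p there: w5:F. ✗
w5: successors {w0, w6}; not Box p there: w0:F, w6:T. ✓
w6: successors {w7}; not Box p there: w7:F. ✗
w7: successors {w0}; not Box p there: w0:F. ✗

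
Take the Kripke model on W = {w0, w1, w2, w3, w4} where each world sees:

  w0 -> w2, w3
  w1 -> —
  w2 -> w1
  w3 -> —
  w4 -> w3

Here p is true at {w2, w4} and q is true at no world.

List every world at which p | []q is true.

{w1, w2, w3, w4}

w0: p is F, []q is F. ✗
w1: p is F, []q is T. ✓
w2: p is T, []q is F. ✓
w3: p is F, []q is T. ✓
w4: p is T, []q is F. ✓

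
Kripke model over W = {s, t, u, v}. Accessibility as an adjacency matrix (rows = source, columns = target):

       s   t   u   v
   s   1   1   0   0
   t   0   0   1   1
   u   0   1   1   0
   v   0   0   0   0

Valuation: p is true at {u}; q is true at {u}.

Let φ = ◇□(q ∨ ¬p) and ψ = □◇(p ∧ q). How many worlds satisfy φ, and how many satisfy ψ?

3 and 2

For ◇□(q ∨ ¬p):
s: successors {s, t}; □(q ∨ ¬p) there: s:T, t:T. ✓
t: successors {u, v}; □(q ∨ ¬p) there: u:T, v:T. ✓
u: successors {t, u}; □(q ∨ ¬p) there: t:T, u:T. ✓
v: no successors, so ◇□(q ∨ ¬p) fails. ✗
— 3 worlds.
For □◇(p ∧ q):
s: successors {s, t}; ◇(p ∧ q) there: s:F, t:T. ✗
t: successors {u, v}; ◇(p ∧ q) there: u:T, v:F. ✗
u: successors {t, u}; ◇(p ∧ q) there: t:T, u:T. ✓
v: no successors, so □◇(p ∧ q) holds vacuously. ✓
— 2 worlds.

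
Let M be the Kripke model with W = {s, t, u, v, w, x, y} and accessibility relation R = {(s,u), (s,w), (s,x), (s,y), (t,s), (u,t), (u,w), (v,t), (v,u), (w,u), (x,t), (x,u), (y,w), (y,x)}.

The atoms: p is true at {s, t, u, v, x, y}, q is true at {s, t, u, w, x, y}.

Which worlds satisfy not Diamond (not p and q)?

s: Diamond (not p and q) is T. ✗
t: Diamond (not p and q) is F. ✓
u: Diamond (not p and q) is T. ✗
v: Diamond (not p and q) is F. ✓
w: Diamond (not p and q) is F. ✓
x: Diamond (not p and q) is F. ✓
y: Diamond (not p and q) is T. ✗

{t, v, w, x}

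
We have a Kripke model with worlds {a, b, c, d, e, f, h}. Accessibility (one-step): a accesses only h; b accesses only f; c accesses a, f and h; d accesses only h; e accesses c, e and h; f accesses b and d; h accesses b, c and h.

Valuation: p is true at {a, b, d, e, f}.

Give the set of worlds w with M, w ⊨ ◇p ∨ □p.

a: ◇p is F, □p is F. ✗
b: ◇p is T, □p is T. ✓
c: ◇p is T, □p is F. ✓
d: ◇p is F, □p is F. ✗
e: ◇p is T, □p is F. ✓
f: ◇p is T, □p is T. ✓
h: ◇p is T, □p is F. ✓

{b, c, e, f, h}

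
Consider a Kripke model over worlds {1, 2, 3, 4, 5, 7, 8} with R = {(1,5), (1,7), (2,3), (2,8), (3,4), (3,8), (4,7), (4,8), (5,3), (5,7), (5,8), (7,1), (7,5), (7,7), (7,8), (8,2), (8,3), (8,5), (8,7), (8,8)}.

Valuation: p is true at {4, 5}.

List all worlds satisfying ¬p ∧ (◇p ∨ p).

1: ¬p is T, ◇p ∨ p is T. ✓
2: ¬p is T, ◇p ∨ p is F. ✗
3: ¬p is T, ◇p ∨ p is T. ✓
4: ¬p is F, ◇p ∨ p is T. ✗
5: ¬p is F, ◇p ∨ p is T. ✗
7: ¬p is T, ◇p ∨ p is T. ✓
8: ¬p is T, ◇p ∨ p is T. ✓

{1, 3, 7, 8}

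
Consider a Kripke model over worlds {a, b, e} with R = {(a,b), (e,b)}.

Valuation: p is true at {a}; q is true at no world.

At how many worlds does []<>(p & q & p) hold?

1

a: successors {b}; <>(p & q & p) there: b:F. ✗
b: no successors, so []<>(p & q & p) holds vacuously. ✓
e: successors {b}; <>(p & q & p) there: b:F. ✗
Satisfying worlds: {b}.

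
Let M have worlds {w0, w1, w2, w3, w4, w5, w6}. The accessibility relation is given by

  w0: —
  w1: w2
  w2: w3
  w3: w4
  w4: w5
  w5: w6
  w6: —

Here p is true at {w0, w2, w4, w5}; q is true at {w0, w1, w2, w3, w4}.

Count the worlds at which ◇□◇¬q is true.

3

w0: no successors, so ◇□◇¬q fails. ✗
w1: successors {w2}; □◇¬q there: w2:F. ✗
w2: successors {w3}; □◇¬q there: w3:T. ✓
w3: successors {w4}; □◇¬q there: w4:T. ✓
w4: successors {w5}; □◇¬q there: w5:F. ✗
w5: successors {w6}; □◇¬q there: w6:T. ✓
w6: no successors, so ◇□◇¬q fails. ✗
Satisfying worlds: {w2, w3, w5}.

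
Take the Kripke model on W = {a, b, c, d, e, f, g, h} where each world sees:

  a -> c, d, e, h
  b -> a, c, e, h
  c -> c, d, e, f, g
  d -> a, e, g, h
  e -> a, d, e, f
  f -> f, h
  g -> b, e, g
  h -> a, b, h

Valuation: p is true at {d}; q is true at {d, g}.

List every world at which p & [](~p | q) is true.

{d}

a: p is F, [](~p | q) is T. ✗
b: p is F, [](~p | q) is T. ✗
c: p is F, [](~p | q) is T. ✗
d: p is T, [](~p | q) is T. ✓
e: p is F, [](~p | q) is T. ✗
f: p is F, [](~p | q) is T. ✗
g: p is F, [](~p | q) is T. ✗
h: p is F, [](~p | q) is T. ✗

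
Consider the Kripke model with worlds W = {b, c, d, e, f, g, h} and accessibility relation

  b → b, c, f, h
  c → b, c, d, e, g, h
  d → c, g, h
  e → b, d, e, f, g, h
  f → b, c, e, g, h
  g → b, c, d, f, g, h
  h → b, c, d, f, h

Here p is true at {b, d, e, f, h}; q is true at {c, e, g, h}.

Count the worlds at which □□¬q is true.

0

b: successors {b, c, f, h}; □¬q there: b:F, c:F, f:F, h:F. ✗
c: successors {b, c, d, e, g, h}; □¬q there: b:F, c:F, d:F, e:F, g:F, h:F. ✗
d: successors {c, g, h}; □¬q there: c:F, g:F, h:F. ✗
e: successors {b, d, e, f, g, h}; □¬q there: b:F, d:F, e:F, f:F, g:F, h:F. ✗
f: successors {b, c, e, g, h}; □¬q there: b:F, c:F, e:F, g:F, h:F. ✗
g: successors {b, c, d, f, g, h}; □¬q there: b:F, c:F, d:F, f:F, g:F, h:F. ✗
h: successors {b, c, d, f, h}; □¬q there: b:F, c:F, d:F, f:F, h:F. ✗
Satisfying worlds: ∅.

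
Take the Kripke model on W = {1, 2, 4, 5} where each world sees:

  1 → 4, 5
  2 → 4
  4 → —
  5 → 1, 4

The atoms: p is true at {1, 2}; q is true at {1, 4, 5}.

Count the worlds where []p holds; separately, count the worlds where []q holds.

For []p:
1: successors {4, 5}; p there: 4:F, 5:F. ✗
2: successors {4}; p there: 4:F. ✗
4: no successors, so []p holds vacuously. ✓
5: successors {1, 4}; p there: 1:T, 4:F. ✗
— 1 world.
For []q:
1: successors {4, 5}; q there: 4:T, 5:T. ✓
2: successors {4}; q there: 4:T. ✓
4: no successors, so []q holds vacuously. ✓
5: successors {1, 4}; q there: 1:T, 4:T. ✓
— 4 worlds.

1 and 4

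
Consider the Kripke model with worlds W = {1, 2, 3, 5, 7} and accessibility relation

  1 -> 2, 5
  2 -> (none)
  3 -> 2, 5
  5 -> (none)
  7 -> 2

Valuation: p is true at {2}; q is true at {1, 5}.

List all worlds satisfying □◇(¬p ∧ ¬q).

1: successors {2, 5}; ◇(¬p ∧ ¬q) there: 2:F, 5:F. ✗
2: no successors, so □◇(¬p ∧ ¬q) holds vacuously. ✓
3: successors {2, 5}; ◇(¬p ∧ ¬q) there: 2:F, 5:F. ✗
5: no successors, so □◇(¬p ∧ ¬q) holds vacuously. ✓
7: successors {2}; ◇(¬p ∧ ¬q) there: 2:F. ✗

{2, 5}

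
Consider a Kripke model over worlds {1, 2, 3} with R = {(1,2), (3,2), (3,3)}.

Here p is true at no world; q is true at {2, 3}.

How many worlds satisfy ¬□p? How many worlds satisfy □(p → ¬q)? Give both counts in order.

2 and 3

For ¬□p:
1: □p is F. ✓
2: □p is T. ✗
3: □p is F. ✓
— 2 worlds.
For □(p → ¬q):
1: successors {2}; p → ¬q there: 2:T. ✓
2: no successors, so □(p → ¬q) holds vacuously. ✓
3: successors {2, 3}; p → ¬q there: 2:T, 3:T. ✓
— 3 worlds.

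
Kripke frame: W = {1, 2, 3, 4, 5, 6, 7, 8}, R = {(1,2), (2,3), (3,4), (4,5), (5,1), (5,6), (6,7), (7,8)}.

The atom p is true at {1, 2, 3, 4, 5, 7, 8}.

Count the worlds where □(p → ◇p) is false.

1

1: successors {2}; p → ◇p there: 2:T. ✓
2: successors {3}; p → ◇p there: 3:T. ✓
3: successors {4}; p → ◇p there: 4:T. ✓
4: successors {5}; p → ◇p there: 5:T. ✓
5: successors {1, 6}; p → ◇p there: 1:T, 6:T. ✓
6: successors {7}; p → ◇p there: 7:T. ✓
7: successors {8}; p → ◇p there: 8:F. ✗
8: no successors, so □(p → ◇p) holds vacuously. ✓
Satisfying worlds: {1, 2, 3, 4, 5, 6, 8}.
So □(p → ◇p) fails at the other 1 world.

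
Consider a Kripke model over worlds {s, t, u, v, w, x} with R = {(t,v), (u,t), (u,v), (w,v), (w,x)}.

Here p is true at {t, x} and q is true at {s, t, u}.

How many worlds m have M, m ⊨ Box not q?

5

s: no successors, so Box not q holds vacuously. ✓
t: successors {v}; not q there: v:T. ✓
u: successors {t, v}; not q there: t:F, v:T. ✗
v: no successors, so Box not q holds vacuously. ✓
w: successors {v, x}; not q there: v:T, x:T. ✓
x: no successors, so Box not q holds vacuously. ✓
Satisfying worlds: {s, t, v, w, x}.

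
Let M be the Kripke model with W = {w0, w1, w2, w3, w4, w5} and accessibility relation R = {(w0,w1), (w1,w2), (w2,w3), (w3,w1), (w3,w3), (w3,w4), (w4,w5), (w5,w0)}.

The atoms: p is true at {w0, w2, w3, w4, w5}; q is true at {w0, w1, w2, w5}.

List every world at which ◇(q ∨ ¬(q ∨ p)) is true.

{w0, w1, w3, w4, w5}

w0: successors {w1}; q ∨ ¬(q ∨ p) there: w1:T. ✓
w1: successors {w2}; q ∨ ¬(q ∨ p) there: w2:T. ✓
w2: successors {w3}; q ∨ ¬(q ∨ p) there: w3:F. ✗
w3: successors {w1, w3, w4}; q ∨ ¬(q ∨ p) there: w1:T, w3:F, w4:F. ✓
w4: successors {w5}; q ∨ ¬(q ∨ p) there: w5:T. ✓
w5: successors {w0}; q ∨ ¬(q ∨ p) there: w0:T. ✓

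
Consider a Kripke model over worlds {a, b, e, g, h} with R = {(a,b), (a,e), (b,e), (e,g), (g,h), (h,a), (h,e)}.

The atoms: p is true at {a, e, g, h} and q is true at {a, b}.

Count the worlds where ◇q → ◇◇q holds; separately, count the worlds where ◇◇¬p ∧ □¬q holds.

4 and 0

For ◇q → ◇◇q:
a: ◇q is T, ◇◇q is F. ✗
b: ◇q is F, ◇◇q is F. ✓
e: ◇q is F, ◇◇q is F. ✓
g: ◇q is F, ◇◇q is T. ✓
h: ◇q is T, ◇◇q is T. ✓
— 4 worlds.
For ◇◇¬p ∧ □¬q:
a: ◇◇¬p is F, □¬q is F. ✗
b: ◇◇¬p is F, □¬q is T. ✗
e: ◇◇¬p is F, □¬q is T. ✗
g: ◇◇¬p is F, □¬q is T. ✗
h: ◇◇¬p is T, □¬q is F. ✗
— 0 worlds.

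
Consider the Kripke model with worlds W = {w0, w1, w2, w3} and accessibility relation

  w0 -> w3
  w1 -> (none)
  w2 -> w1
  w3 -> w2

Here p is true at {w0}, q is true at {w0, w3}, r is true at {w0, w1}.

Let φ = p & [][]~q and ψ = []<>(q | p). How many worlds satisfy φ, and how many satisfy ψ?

1 and 1

For p & [][]~q:
w0: p is T, [][]~q is T. ✓
w1: p is F, [][]~q is T. ✗
w2: p is F, [][]~q is T. ✗
w3: p is F, [][]~q is T. ✗
— 1 world.
For []<>(q | p):
w0: successors {w3}; <>(q | p) there: w3:F. ✗
w1: no successors, so []<>(q | p) holds vacuously. ✓
w2: successors {w1}; <>(q | p) there: w1:F. ✗
w3: successors {w2}; <>(q | p) there: w2:F. ✗
— 1 world.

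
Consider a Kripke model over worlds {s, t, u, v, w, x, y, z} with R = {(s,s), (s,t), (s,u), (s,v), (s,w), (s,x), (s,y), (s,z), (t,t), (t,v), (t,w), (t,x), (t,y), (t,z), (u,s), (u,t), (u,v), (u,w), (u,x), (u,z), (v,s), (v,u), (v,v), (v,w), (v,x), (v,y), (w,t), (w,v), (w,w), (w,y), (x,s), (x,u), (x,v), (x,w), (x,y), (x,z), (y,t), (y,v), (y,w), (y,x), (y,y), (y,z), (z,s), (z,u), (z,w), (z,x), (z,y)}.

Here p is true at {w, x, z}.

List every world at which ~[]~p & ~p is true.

{s, t, u, v, y}

s: ~[]~p is T, ~p is T. ✓
t: ~[]~p is T, ~p is T. ✓
u: ~[]~p is T, ~p is T. ✓
v: ~[]~p is T, ~p is T. ✓
w: ~[]~p is T, ~p is F. ✗
x: ~[]~p is T, ~p is F. ✗
y: ~[]~p is T, ~p is T. ✓
z: ~[]~p is T, ~p is F. ✗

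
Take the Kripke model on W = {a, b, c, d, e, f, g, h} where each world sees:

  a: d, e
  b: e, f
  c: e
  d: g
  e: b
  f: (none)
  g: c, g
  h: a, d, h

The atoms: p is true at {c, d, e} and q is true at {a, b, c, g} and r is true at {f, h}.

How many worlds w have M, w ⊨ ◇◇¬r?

a: successors {d, e}; ◇¬r there: d:T, e:T. ✓
b: successors {e, f}; ◇¬r there: e:T, f:F. ✓
c: successors {e}; ◇¬r there: e:T. ✓
d: successors {g}; ◇¬r there: g:T. ✓
e: successors {b}; ◇¬r there: b:T. ✓
f: no successors, so ◇◇¬r fails. ✗
g: successors {c, g}; ◇¬r there: c:T, g:T. ✓
h: successors {a, d, h}; ◇¬r there: a:T, d:T, h:T. ✓
Satisfying worlds: {a, b, c, d, e, g, h}.

7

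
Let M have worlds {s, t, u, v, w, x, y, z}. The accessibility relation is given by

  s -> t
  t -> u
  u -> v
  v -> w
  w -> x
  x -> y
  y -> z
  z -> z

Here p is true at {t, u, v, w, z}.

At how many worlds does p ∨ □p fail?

1

s: p is F, □p is T. ✓
t: p is T, □p is T. ✓
u: p is T, □p is T. ✓
v: p is T, □p is T. ✓
w: p is T, □p is F. ✓
x: p is F, □p is F. ✗
y: p is F, □p is T. ✓
z: p is T, □p is T. ✓
Satisfying worlds: {s, t, u, v, w, y, z}.
So p ∨ □p fails at the other 1 world.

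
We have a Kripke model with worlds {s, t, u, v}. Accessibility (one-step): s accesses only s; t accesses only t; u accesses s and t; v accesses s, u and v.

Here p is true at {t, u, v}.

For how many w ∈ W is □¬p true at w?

s: successors {s}; ¬p there: s:T. ✓
t: successors {t}; ¬p there: t:F. ✗
u: successors {s, t}; ¬p there: s:T, t:F. ✗
v: successors {s, u, v}; ¬p there: s:T, u:F, v:F. ✗
Satisfying worlds: {s}.

1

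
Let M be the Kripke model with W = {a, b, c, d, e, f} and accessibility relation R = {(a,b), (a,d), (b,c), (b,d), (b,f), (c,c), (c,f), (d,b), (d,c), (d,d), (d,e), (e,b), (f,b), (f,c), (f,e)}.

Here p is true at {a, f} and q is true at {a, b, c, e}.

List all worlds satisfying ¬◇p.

a: ◇p is F. ✓
b: ◇p is T. ✗
c: ◇p is T. ✗
d: ◇p is F. ✓
e: ◇p is F. ✓
f: ◇p is F. ✓

{a, d, e, f}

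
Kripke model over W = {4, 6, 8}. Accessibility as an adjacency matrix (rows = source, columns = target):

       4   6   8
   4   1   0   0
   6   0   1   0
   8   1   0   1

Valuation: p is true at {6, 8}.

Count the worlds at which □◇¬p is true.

2

4: successors {4}; ◇¬p there: 4:T. ✓
6: successors {6}; ◇¬p there: 6:F. ✗
8: successors {4, 8}; ◇¬p there: 4:T, 8:T. ✓
Satisfying worlds: {4, 8}.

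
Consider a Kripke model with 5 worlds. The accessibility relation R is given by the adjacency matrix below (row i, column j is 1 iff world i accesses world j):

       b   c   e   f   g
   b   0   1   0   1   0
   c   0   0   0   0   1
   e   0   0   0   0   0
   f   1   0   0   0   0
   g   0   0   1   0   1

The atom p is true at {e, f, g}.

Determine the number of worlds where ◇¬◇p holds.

b: successors {c, f}; ¬◇p there: c:F, f:T. ✓
c: successors {g}; ¬◇p there: g:F. ✗
e: no successors, so ◇¬◇p fails. ✗
f: successors {b}; ¬◇p there: b:F. ✗
g: successors {e, g}; ¬◇p there: e:T, g:F. ✓
Satisfying worlds: {b, g}.

2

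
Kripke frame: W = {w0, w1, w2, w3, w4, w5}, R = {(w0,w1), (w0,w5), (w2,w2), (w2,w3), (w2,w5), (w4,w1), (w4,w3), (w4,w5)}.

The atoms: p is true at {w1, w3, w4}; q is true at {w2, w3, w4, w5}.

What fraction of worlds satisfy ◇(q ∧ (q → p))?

1/3

w0: successors {w1, w5}; q ∧ (q → p) there: w1:F, w5:F. ✗
w1: no successors, so ◇(q ∧ (q → p)) fails. ✗
w2: successors {w2, w3, w5}; q ∧ (q → p) there: w2:F, w3:T, w5:F. ✓
w3: no successors, so ◇(q ∧ (q → p)) fails. ✗
w4: successors {w1, w3, w5}; q ∧ (q → p) there: w1:F, w3:T, w5:F. ✓
w5: no successors, so ◇(q ∧ (q → p)) fails. ✗
That's 2 of 6 worlds, so 2/6 = 1/3.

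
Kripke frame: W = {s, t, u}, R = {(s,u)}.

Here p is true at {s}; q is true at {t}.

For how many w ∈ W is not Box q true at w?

s: Box q is F. ✓
t: Box q is T. ✗
u: Box q is T. ✗
Satisfying worlds: {s}.

1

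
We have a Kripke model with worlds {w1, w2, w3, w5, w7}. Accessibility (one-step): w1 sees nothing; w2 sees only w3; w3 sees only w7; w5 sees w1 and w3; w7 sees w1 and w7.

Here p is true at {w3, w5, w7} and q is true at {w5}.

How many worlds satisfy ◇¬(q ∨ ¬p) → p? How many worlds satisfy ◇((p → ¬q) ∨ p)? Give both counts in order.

4 and 4

For ◇¬(q ∨ ¬p) → p:
w1: ◇¬(q ∨ ¬p) is F, p is F. ✓
w2: ◇¬(q ∨ ¬p) is T, p is F. ✗
w3: ◇¬(q ∨ ¬p) is T, p is T. ✓
w5: ◇¬(q ∨ ¬p) is T, p is T. ✓
w7: ◇¬(q ∨ ¬p) is T, p is T. ✓
— 4 worlds.
For ◇((p → ¬q) ∨ p):
w1: no successors, so ◇((p → ¬q) ∨ p) fails. ✗
w2: successors {w3}; (p → ¬q) ∨ p there: w3:T. ✓
w3: successors {w7}; (p → ¬q) ∨ p there: w7:T. ✓
w5: successors {w1, w3}; (p → ¬q) ∨ p there: w1:T, w3:T. ✓
w7: successors {w1, w7}; (p → ¬q) ∨ p there: w1:T, w7:T. ✓
— 4 worlds.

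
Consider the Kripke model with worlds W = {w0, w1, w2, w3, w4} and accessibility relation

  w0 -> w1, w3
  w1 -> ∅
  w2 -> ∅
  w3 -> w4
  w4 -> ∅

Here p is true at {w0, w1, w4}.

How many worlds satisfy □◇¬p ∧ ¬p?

w0: □◇¬p is F, ¬p is F. ✗
w1: □◇¬p is T, ¬p is F. ✗
w2: □◇¬p is T, ¬p is T. ✓
w3: □◇¬p is F, ¬p is T. ✗
w4: □◇¬p is T, ¬p is F. ✗
Satisfying worlds: {w2}.

1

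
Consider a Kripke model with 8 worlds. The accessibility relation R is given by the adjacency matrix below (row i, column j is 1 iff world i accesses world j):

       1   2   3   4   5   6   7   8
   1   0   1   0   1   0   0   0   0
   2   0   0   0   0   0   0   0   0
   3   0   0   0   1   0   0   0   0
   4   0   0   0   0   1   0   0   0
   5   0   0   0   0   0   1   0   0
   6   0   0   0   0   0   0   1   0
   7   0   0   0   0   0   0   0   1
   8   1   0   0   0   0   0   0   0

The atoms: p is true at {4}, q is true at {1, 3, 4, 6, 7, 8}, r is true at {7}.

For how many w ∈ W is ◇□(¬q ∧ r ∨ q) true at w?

1: successors {2, 4}; □(¬q ∧ r ∨ q) there: 2:T, 4:F. ✓
2: no successors, so ◇□(¬q ∧ r ∨ q) fails. ✗
3: successors {4}; □(¬q ∧ r ∨ q) there: 4:F. ✗
4: successors {5}; □(¬q ∧ r ∨ q) there: 5:T. ✓
5: successors {6}; □(¬q ∧ r ∨ q) there: 6:T. ✓
6: successors {7}; □(¬q ∧ r ∨ q) there: 7:T. ✓
7: successors {8}; □(¬q ∧ r ∨ q) there: 8:T. ✓
8: successors {1}; □(¬q ∧ r ∨ q) there: 1:F. ✗
Satisfying worlds: {1, 4, 5, 6, 7}.

5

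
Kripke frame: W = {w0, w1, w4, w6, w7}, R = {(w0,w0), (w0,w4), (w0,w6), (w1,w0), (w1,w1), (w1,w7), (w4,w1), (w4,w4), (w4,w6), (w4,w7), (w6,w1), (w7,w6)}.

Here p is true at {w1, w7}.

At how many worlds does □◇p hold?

2

w0: successors {w0, w4, w6}; ◇p there: w0:F, w4:T, w6:T. ✗
w1: successors {w0, w1, w7}; ◇p there: w0:F, w1:T, w7:F. ✗
w4: successors {w1, w4, w6, w7}; ◇p there: w1:T, w4:T, w6:T, w7:F. ✗
w6: successors {w1}; ◇p there: w1:T. ✓
w7: successors {w6}; ◇p there: w6:T. ✓
Satisfying worlds: {w6, w7}.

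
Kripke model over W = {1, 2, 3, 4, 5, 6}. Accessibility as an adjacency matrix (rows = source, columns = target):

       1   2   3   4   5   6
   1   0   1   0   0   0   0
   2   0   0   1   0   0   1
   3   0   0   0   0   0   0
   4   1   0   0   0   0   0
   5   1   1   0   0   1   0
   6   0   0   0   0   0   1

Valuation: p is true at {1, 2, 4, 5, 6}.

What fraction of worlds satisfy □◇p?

1: successors {2}; ◇p there: 2:T. ✓
2: successors {3, 6}; ◇p there: 3:F, 6:T. ✗
3: no successors, so □◇p holds vacuously. ✓
4: successors {1}; ◇p there: 1:T. ✓
5: successors {1, 2, 5}; ◇p there: 1:T, 2:T, 5:T. ✓
6: successors {6}; ◇p there: 6:T. ✓
That's 5 of 6 worlds, so 5/6.

5/6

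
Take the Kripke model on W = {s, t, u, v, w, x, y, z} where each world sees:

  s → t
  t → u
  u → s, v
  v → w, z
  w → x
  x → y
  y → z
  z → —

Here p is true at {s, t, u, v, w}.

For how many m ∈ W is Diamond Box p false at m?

3

s: successors {t}; Box p there: t:T. ✓
t: successors {u}; Box p there: u:T. ✓
u: successors {s, v}; Box p there: s:T, v:F. ✓
v: successors {w, z}; Box p there: w:F, z:T. ✓
w: successors {x}; Box p there: x:F. ✗
x: successors {y}; Box p there: y:F. ✗
y: successors {z}; Box p there: z:T. ✓
z: no successors, so Diamond Box p fails. ✗
Satisfying worlds: {s, t, u, v, y}.
So Diamond Box p fails at the other 3 worlds.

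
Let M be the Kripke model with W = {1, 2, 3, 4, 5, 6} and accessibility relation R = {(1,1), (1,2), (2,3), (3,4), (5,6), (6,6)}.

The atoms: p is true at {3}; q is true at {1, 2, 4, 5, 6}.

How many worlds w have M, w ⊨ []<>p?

1: successors {1, 2}; <>p there: 1:F, 2:T. ✗
2: successors {3}; <>p there: 3:F. ✗
3: successors {4}; <>p there: 4:F. ✗
4: no successors, so []<>p holds vacuously. ✓
5: successors {6}; <>p there: 6:F. ✗
6: successors {6}; <>p there: 6:F. ✗
Satisfying worlds: {4}.

1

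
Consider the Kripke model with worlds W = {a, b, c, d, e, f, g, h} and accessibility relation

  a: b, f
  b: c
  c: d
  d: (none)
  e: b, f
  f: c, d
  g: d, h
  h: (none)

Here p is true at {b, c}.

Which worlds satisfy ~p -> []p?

a: ~p is T, []p is F. ✗
b: ~p is F, []p is T. ✓
c: ~p is F, []p is F. ✓
d: ~p is T, []p is T. ✓
e: ~p is T, []p is F. ✗
f: ~p is T, []p is F. ✗
g: ~p is T, []p is F. ✗
h: ~p is T, []p is T. ✓

{b, c, d, h}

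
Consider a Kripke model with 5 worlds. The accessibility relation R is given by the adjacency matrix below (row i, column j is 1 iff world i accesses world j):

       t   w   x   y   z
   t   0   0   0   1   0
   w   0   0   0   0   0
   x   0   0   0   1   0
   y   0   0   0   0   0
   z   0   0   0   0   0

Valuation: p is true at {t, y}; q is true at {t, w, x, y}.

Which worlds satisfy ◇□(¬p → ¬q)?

t: successors {y}; □(¬p → ¬q) there: y:T. ✓
w: no successors, so ◇□(¬p → ¬q) fails. ✗
x: successors {y}; □(¬p → ¬q) there: y:T. ✓
y: no successors, so ◇□(¬p → ¬q) fails. ✗
z: no successors, so ◇□(¬p → ¬q) fails. ✗

{t, x}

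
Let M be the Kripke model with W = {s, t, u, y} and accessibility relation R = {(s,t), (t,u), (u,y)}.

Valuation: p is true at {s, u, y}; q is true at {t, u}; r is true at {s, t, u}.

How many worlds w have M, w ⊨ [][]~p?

2

s: successors {t}; []~p there: t:F. ✗
t: successors {u}; []~p there: u:F. ✗
u: successors {y}; []~p there: y:T. ✓
y: no successors, so [][]~p holds vacuously. ✓
Satisfying worlds: {u, y}.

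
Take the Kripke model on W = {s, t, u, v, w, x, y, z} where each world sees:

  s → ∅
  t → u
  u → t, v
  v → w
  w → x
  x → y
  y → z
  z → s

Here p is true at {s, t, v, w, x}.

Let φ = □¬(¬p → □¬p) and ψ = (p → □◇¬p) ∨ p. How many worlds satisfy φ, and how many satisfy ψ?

3 and 8

For □¬(¬p → □¬p):
s: no successors, so □¬(¬p → □¬p) holds vacuously. ✓
t: successors {u}; ¬(¬p → □¬p) there: u:T. ✓
u: successors {t, v}; ¬(¬p → □¬p) there: t:F, v:F. ✗
v: successors {w}; ¬(¬p → □¬p) there: w:F. ✗
w: successors {x}; ¬(¬p → □¬p) there: x:F. ✗
x: successors {y}; ¬(¬p → □¬p) there: y:F. ✗
y: successors {z}; ¬(¬p → □¬p) there: z:T. ✓
z: successors {s}; ¬(¬p → □¬p) there: s:F. ✗
— 3 worlds.
For (p → □◇¬p) ∨ p:
s: p → □◇¬p is T, p is T. ✓
t: p → □◇¬p is F, p is T. ✓
u: p → □◇¬p is T, p is F. ✓
v: p → □◇¬p is F, p is T. ✓
w: p → □◇¬p is T, p is T. ✓
x: p → □◇¬p is T, p is T. ✓
y: p → □◇¬p is T, p is F. ✓
z: p → □◇¬p is T, p is F. ✓
— 8 worlds.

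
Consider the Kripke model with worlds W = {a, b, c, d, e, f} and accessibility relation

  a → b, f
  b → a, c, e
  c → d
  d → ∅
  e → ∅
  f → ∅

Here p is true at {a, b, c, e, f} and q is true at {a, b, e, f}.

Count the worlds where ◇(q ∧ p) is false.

a: successors {b, f}; q ∧ p there: b:T, f:T. ✓
b: successors {a, c, e}; q ∧ p there: a:T, c:F, e:T. ✓
c: successors {d}; q ∧ p there: d:F. ✗
d: no successors, so ◇(q ∧ p) fails. ✗
e: no successors, so ◇(q ∧ p) fails. ✗
f: no successors, so ◇(q ∧ p) fails. ✗
Satisfying worlds: {a, b}.
So ◇(q ∧ p) fails at the other 4 worlds.

4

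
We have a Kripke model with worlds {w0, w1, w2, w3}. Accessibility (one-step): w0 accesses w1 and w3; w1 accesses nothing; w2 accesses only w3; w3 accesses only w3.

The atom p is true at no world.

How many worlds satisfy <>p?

0

w0: successors {w1, w3}; p there: w1:F, w3:F. ✗
w1: no successors, so <>p fails. ✗
w2: successors {w3}; p there: w3:F. ✗
w3: successors {w3}; p there: w3:F. ✗
Satisfying worlds: ∅.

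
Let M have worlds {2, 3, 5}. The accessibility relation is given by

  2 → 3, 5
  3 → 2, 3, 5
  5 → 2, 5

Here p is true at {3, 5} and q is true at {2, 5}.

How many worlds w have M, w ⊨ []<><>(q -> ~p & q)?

2: successors {3, 5}; <><>(q -> ~p & q) there: 3:T, 5:T. ✓
3: successors {2, 3, 5}; <><>(q -> ~p & q) there: 2:T, 3:T, 5:T. ✓
5: successors {2, 5}; <><>(q -> ~p & q) there: 2:T, 5:T. ✓
Satisfying worlds: {2, 3, 5}.

3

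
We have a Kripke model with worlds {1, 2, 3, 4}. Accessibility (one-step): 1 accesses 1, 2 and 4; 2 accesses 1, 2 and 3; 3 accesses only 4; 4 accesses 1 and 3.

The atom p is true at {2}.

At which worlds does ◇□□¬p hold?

1: successors {1, 2, 4}; □□¬p there: 1:F, 2:F, 4:F. ✗
2: successors {1, 2, 3}; □□¬p there: 1:F, 2:F, 3:T. ✓
3: successors {4}; □□¬p there: 4:F. ✗
4: successors {1, 3}; □□¬p there: 1:F, 3:T. ✓

{2, 4}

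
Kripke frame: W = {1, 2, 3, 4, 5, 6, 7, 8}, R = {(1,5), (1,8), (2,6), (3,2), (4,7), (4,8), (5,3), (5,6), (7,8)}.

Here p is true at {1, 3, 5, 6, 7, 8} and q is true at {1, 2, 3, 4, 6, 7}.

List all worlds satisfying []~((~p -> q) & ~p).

1: successors {5, 8}; ~((~p -> q) & ~p) there: 5:T, 8:T. ✓
2: successors {6}; ~((~p -> q) & ~p) there: 6:T. ✓
3: successors {2}; ~((~p -> q) & ~p) there: 2:F. ✗
4: successors {7, 8}; ~((~p -> q) & ~p) there: 7:T, 8:T. ✓
5: successors {3, 6}; ~((~p -> q) & ~p) there: 3:T, 6:T. ✓
6: no successors, so []~((~p -> q) & ~p) holds vacuously. ✓
7: successors {8}; ~((~p -> q) & ~p) there: 8:T. ✓
8: no successors, so []~((~p -> q) & ~p) holds vacuously. ✓

{1, 2, 4, 5, 6, 7, 8}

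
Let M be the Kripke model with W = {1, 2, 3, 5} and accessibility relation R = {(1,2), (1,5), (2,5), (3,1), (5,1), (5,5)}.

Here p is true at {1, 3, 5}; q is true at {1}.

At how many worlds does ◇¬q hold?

1: successors {2, 5}; ¬q there: 2:T, 5:T. ✓
2: successors {5}; ¬q there: 5:T. ✓
3: successors {1}; ¬q there: 1:F. ✗
5: successors {1, 5}; ¬q there: 1:F, 5:T. ✓
Satisfying worlds: {1, 2, 5}.

3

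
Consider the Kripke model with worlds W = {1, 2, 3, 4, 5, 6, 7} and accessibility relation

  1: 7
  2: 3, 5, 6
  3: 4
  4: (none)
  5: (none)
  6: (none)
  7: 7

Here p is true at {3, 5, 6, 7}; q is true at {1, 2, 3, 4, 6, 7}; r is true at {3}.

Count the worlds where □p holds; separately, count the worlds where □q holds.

6 and 6

For □p:
1: successors {7}; p there: 7:T. ✓
2: successors {3, 5, 6}; p there: 3:T, 5:T, 6:T. ✓
3: successors {4}; p there: 4:F. ✗
4: no successors, so □p holds vacuously. ✓
5: no successors, so □p holds vacuously. ✓
6: no successors, so □p holds vacuously. ✓
7: successors {7}; p there: 7:T. ✓
— 6 worlds.
For □q:
1: successors {7}; q there: 7:T. ✓
2: successors {3, 5, 6}; q there: 3:T, 5:F, 6:T. ✗
3: successors {4}; q there: 4:T. ✓
4: no successors, so □q holds vacuously. ✓
5: no successors, so □q holds vacuously. ✓
6: no successors, so □q holds vacuously. ✓
7: successors {7}; q there: 7:T. ✓
— 6 worlds.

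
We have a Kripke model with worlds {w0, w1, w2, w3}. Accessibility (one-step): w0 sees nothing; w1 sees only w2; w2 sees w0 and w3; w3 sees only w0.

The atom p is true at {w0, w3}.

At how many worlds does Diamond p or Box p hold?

3

w0: Diamond p is F, Box p is T. ✓
w1: Diamond p is F, Box p is F. ✗
w2: Diamond p is T, Box p is T. ✓
w3: Diamond p is T, Box p is T. ✓
Satisfying worlds: {w0, w2, w3}.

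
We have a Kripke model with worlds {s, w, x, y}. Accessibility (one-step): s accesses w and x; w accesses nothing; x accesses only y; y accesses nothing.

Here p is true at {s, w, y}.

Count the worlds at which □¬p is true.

s: successors {w, x}; ¬p there: w:F, x:T. ✗
w: no successors, so □¬p holds vacuously. ✓
x: successors {y}; ¬p there: y:F. ✗
y: no successors, so □¬p holds vacuously. ✓
Satisfying worlds: {w, y}.

2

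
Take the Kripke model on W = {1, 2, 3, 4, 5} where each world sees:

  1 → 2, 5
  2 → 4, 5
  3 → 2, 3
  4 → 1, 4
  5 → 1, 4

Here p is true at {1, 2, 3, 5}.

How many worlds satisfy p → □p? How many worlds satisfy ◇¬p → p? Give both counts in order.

3 and 4

For p → □p:
1: p is T, □p is T. ✓
2: p is T, □p is F. ✗
3: p is T, □p is T. ✓
4: p is F, □p is F. ✓
5: p is T, □p is F. ✗
— 3 worlds.
For ◇¬p → p:
1: ◇¬p is F, p is T. ✓
2: ◇¬p is T, p is T. ✓
3: ◇¬p is F, p is T. ✓
4: ◇¬p is T, p is F. ✗
5: ◇¬p is T, p is T. ✓
— 4 worlds.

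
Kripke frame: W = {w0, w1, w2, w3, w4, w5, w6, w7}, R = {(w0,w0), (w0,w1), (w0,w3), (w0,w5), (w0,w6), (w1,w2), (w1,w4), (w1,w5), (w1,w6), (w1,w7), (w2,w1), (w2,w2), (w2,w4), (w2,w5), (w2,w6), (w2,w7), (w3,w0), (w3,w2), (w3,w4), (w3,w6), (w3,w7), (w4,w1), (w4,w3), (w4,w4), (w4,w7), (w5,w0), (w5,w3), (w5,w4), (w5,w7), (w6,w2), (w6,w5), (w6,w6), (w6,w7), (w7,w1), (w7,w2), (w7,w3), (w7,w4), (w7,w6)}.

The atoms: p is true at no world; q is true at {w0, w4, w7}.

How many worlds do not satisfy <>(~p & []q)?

w0: successors {w0, w1, w3, w5, w6}; ~p & []q there: w0:F, w1:F, w3:F, w5:F, w6:F. ✗
w1: successors {w2, w4, w5, w6, w7}; ~p & []q there: w2:F, w4:F, w5:F, w6:F, w7:F. ✗
w2: successors {w1, w2, w4, w5, w6, w7}; ~p & []q there: w1:F, w2:F, w4:F, w5:F, w6:F, w7:F. ✗
w3: successors {w0, w2, w4, w6, w7}; ~p & []q there: w0:F, w2:F, w4:F, w6:F, w7:F. ✗
w4: successors {w1, w3, w4, w7}; ~p & []q there: w1:F, w3:F, w4:F, w7:F. ✗
w5: successors {w0, w3, w4, w7}; ~p & []q there: w0:F, w3:F, w4:F, w7:F. ✗
w6: successors {w2, w5, w6, w7}; ~p & []q there: w2:F, w5:F, w6:F, w7:F. ✗
w7: successors {w1, w2, w3, w4, w6}; ~p & []q there: w1:F, w2:F, w3:F, w4:F, w6:F. ✗
Satisfying worlds: ∅.
So <>(~p & []q) fails at the other 8 worlds.

8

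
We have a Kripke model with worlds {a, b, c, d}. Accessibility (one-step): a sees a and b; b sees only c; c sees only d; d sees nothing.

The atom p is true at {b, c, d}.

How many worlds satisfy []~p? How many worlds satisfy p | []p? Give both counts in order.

1 and 3

For []~p:
a: successors {a, b}; ~p there: a:T, b:F. ✗
b: successors {c}; ~p there: c:F. ✗
c: successors {d}; ~p there: d:F. ✗
d: no successors, so []~p holds vacuously. ✓
— 1 world.
For p | []p:
a: p is F, []p is F. ✗
b: p is T, []p is T. ✓
c: p is T, []p is T. ✓
d: p is T, []p is T. ✓
— 3 worlds.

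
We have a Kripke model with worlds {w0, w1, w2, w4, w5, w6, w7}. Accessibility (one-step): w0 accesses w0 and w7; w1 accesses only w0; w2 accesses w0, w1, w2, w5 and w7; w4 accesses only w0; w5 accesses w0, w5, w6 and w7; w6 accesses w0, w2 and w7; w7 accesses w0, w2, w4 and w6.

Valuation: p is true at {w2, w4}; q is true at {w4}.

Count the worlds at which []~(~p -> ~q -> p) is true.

w0: successors {w0, w7}; ~(~p -> ~q -> p) there: w0:T, w7:T. ✓
w1: successors {w0}; ~(~p -> ~q -> p) there: w0:T. ✓
w2: successors {w0, w1, w2, w5, w7}; ~(~p -> ~q -> p) there: w0:T, w1:T, w2:F, w5:T, w7:T. ✗
w4: successors {w0}; ~(~p -> ~q -> p) there: w0:T. ✓
w5: successors {w0, w5, w6, w7}; ~(~p -> ~q -> p) there: w0:T, w5:T, w6:T, w7:T. ✓
w6: successors {w0, w2, w7}; ~(~p -> ~q -> p) there: w0:T, w2:F, w7:T. ✗
w7: successors {w0, w2, w4, w6}; ~(~p -> ~q -> p) there: w0:T, w2:F, w4:F, w6:T. ✗
Satisfying worlds: {w0, w1, w4, w5}.

4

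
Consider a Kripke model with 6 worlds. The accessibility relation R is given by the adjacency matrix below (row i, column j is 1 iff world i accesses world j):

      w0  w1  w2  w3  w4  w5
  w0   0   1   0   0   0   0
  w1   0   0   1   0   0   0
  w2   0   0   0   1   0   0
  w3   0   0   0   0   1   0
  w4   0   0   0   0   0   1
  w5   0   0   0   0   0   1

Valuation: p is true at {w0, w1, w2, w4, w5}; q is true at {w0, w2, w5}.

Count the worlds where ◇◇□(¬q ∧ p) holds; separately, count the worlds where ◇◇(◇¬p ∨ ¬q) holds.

For ◇◇□(¬q ∧ p):
w0: successors {w1}; ◇□(¬q ∧ p) there: w1:F. ✗
w1: successors {w2}; ◇□(¬q ∧ p) there: w2:T. ✓
w2: successors {w3}; ◇□(¬q ∧ p) there: w3:F. ✗
w3: successors {w4}; ◇□(¬q ∧ p) there: w4:F. ✗
w4: successors {w5}; ◇□(¬q ∧ p) there: w5:F. ✗
w5: successors {w5}; ◇□(¬q ∧ p) there: w5:F. ✗
— 1 world.
For ◇◇(◇¬p ∨ ¬q):
w0: successors {w1}; ◇(◇¬p ∨ ¬q) there: w1:T. ✓
w1: successors {w2}; ◇(◇¬p ∨ ¬q) there: w2:T. ✓
w2: successors {w3}; ◇(◇¬p ∨ ¬q) there: w3:T. ✓
w3: successors {w4}; ◇(◇¬p ∨ ¬q) there: w4:F. ✗
w4: successors {w5}; ◇(◇¬p ∨ ¬q) there: w5:F. ✗
w5: successors {w5}; ◇(◇¬p ∨ ¬q) there: w5:F. ✗
— 3 worlds.

1 and 3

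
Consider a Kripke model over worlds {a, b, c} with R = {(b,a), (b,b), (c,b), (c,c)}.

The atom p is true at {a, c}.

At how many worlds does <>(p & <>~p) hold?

a: no successors, so <>(p & <>~p) fails. ✗
b: successors {a, b}; p & <>~p there: a:F, b:F. ✗
c: successors {b, c}; p & <>~p there: b:F, c:T. ✓
Satisfying worlds: {c}.

1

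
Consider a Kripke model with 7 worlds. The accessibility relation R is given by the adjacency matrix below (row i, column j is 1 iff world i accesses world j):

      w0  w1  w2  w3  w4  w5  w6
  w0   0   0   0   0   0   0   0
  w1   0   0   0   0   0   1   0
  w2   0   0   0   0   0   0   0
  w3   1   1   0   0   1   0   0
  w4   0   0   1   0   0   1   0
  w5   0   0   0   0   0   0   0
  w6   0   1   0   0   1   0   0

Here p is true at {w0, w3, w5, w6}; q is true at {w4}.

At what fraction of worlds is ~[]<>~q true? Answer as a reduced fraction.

3/7

w0: []<>~q is T. ✗
w1: []<>~q is F. ✓
w2: []<>~q is T. ✗
w3: []<>~q is F. ✓
w4: []<>~q is F. ✓
w5: []<>~q is T. ✗
w6: []<>~q is T. ✗
That's 3 of 7 worlds, so 3/7.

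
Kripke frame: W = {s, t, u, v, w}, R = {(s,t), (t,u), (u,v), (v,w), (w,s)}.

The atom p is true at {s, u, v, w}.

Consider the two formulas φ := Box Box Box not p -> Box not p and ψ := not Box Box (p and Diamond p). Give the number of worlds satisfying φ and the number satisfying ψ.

For Box Box Box not p -> Box not p:
s: Box Box Box not p is F, Box not p is T. ✓
t: Box Box Box not p is F, Box not p is F. ✓
u: Box Box Box not p is F, Box not p is F. ✓
v: Box Box Box not p is T, Box not p is F. ✗
w: Box Box Box not p is F, Box not p is F. ✓
— 4 worlds.
For not Box Box (p and Diamond p):
s: Box Box (p and Diamond p) is T. ✗
t: Box Box (p and Diamond p) is T. ✗
u: Box Box (p and Diamond p) is T. ✗
v: Box Box (p and Diamond p) is F. ✓
w: Box Box (p and Diamond p) is F. ✓
— 2 worlds.

4 and 2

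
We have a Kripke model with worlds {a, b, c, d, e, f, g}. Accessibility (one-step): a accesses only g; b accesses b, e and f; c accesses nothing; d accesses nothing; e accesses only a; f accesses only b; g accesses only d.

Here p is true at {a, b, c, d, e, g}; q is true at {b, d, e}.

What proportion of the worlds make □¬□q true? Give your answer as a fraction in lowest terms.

a: successors {g}; ¬□q there: g:F. ✗
b: successors {b, e, f}; ¬□q there: b:T, e:T, f:F. ✗
c: no successors, so □¬□q holds vacuously. ✓
d: no successors, so □¬□q holds vacuously. ✓
e: successors {a}; ¬□q there: a:T. ✓
f: successors {b}; ¬□q there: b:T. ✓
g: successors {d}; ¬□q there: d:F. ✗
That's 4 of 7 worlds, so 4/7.

4/7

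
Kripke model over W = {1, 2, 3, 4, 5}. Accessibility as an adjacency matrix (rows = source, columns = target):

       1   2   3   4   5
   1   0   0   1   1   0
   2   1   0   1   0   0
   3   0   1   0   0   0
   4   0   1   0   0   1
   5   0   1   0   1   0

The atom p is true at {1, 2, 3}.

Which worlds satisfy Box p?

1: successors {3, 4}; p there: 3:T, 4:F. ✗
2: successors {1, 3}; p there: 1:T, 3:T. ✓
3: successors {2}; p there: 2:T. ✓
4: successors {2, 5}; p there: 2:T, 5:F. ✗
5: successors {2, 4}; p there: 2:T, 4:F. ✗

{2, 3}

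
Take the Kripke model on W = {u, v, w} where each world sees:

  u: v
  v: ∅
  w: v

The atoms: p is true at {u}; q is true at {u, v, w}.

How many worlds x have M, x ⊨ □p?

u: successors {v}; p there: v:F. ✗
v: no successors, so □p holds vacuously. ✓
w: successors {v}; p there: v:F. ✗
Satisfying worlds: {v}.

1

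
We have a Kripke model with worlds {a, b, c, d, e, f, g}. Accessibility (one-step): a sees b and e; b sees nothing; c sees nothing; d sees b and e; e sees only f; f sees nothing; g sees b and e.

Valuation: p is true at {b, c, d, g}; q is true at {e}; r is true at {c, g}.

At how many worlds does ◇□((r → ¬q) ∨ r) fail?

a: successors {b, e}; □((r → ¬q) ∨ r) there: b:T, e:T. ✓
b: no successors, so ◇□((r → ¬q) ∨ r) fails. ✗
c: no successors, so ◇□((r → ¬q) ∨ r) fails. ✗
d: successors {b, e}; □((r → ¬q) ∨ r) there: b:T, e:T. ✓
e: successors {f}; □((r → ¬q) ∨ r) there: f:T. ✓
f: no successors, so ◇□((r → ¬q) ∨ r) fails. ✗
g: successors {b, e}; □((r → ¬q) ∨ r) there: b:T, e:T. ✓
Satisfying worlds: {a, d, e, g}.
So ◇□((r → ¬q) ∨ r) fails at the other 3 worlds.

3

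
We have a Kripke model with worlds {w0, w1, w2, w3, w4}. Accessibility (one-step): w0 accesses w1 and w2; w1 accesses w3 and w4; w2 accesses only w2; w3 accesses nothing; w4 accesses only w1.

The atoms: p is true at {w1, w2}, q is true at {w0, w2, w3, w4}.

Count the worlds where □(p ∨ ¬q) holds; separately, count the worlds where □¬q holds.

For □(p ∨ ¬q):
w0: successors {w1, w2}; p ∨ ¬q there: w1:T, w2:T. ✓
w1: successors {w3, w4}; p ∨ ¬q there: w3:F, w4:F. ✗
w2: successors {w2}; p ∨ ¬q there: w2:T. ✓
w3: no successors, so □(p ∨ ¬q) holds vacuously. ✓
w4: successors {w1}; p ∨ ¬q there: w1:T. ✓
— 4 worlds.
For □¬q:
w0: successors {w1, w2}; ¬q there: w1:T, w2:F. ✗
w1: successors {w3, w4}; ¬q there: w3:F, w4:F. ✗
w2: successors {w2}; ¬q there: w2:F. ✗
w3: no successors, so □¬q holds vacuously. ✓
w4: successors {w1}; ¬q there: w1:T. ✓
— 2 worlds.

4 and 2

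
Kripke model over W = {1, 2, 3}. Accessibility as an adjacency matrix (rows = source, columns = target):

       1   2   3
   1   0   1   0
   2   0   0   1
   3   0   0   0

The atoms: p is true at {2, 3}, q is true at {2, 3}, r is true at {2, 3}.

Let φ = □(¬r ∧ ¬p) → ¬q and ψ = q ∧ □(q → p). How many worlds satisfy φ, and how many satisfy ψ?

2 and 2

For □(¬r ∧ ¬p) → ¬q:
1: □(¬r ∧ ¬p) is F, ¬q is T. ✓
2: □(¬r ∧ ¬p) is F, ¬q is F. ✓
3: □(¬r ∧ ¬p) is T, ¬q is F. ✗
— 2 worlds.
For q ∧ □(q → p):
1: q is F, □(q → p) is T. ✗
2: q is T, □(q → p) is T. ✓
3: q is T, □(q → p) is T. ✓
— 2 worlds.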